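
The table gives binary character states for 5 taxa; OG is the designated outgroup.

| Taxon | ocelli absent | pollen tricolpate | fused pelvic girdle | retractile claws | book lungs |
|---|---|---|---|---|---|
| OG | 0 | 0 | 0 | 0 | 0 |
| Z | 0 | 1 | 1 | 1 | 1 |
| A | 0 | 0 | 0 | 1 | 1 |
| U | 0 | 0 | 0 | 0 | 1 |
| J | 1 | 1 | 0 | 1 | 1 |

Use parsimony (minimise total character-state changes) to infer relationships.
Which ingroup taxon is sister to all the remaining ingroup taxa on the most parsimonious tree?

The outgroup has state '0' for every character, so '1' is the derived state throughout.
ocelli absent: derived state '1' in J only — an autapomorphy, so it tells us nothing about relationships among taxa.
Only J and Z show the derived state '1' for pollen tricolpate, supporting them as a clade.
fused pelvic girdle (derived state '1') is unique to Z (autapomorphy; uninformative for grouping).
retractile claws (derived state '1') is shared by A, J, and Z — a synapomorphy uniting that clade.
All ingroup taxa share the derived state '1' for book lungs; it defines the ingroup but does not resolve relationships within it.
Most parsimonious ingroup topology: (((Z,J),A),U).
U is sister to the clade containing all other ingroup taxa, so it is the earliest-diverging (most basal) ingroup lineage.

U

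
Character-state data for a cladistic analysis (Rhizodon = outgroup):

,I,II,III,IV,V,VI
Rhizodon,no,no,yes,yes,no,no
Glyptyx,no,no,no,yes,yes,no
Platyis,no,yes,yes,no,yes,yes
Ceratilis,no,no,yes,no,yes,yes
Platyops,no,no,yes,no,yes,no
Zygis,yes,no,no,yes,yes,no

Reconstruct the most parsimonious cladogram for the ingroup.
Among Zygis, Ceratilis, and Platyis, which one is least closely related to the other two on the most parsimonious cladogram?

Zygis

Character polarity is set by the outgroup: the derived state is whichever differs from the outgroup's state, so for III, IV the derived state is 'no', and for the remaining characters it is 'yes'.
I (derived state 'yes') is unique to Zygis (autapomorphy; uninformative for grouping).
II: derived state 'yes' in Platyis only — an autapomorphy, so it tells us nothing about relationships among taxa.
III (derived state 'no') is shared by Glyptyx and Zygis — a synapomorphy uniting that clade.
IV: derived state 'no' in Ceratilis, Platyis, and Platyops only — synapomorphy for {Ceratilis, Platyis, Platyops}.
V (derived state 'yes') is shared by all ingroup taxa — unites the whole ingroup.
Only Ceratilis and Platyis show the derived state 'yes' for VI, supporting them as a clade.
Most parsimonious ingroup topology: ((Glyptyx,Zygis),((Platyis,Ceratilis),Platyops)).
Platyis and Ceratilis share a more recent common ancestor with each other than either does with Zygis, so Zygis is the least closely related of the three.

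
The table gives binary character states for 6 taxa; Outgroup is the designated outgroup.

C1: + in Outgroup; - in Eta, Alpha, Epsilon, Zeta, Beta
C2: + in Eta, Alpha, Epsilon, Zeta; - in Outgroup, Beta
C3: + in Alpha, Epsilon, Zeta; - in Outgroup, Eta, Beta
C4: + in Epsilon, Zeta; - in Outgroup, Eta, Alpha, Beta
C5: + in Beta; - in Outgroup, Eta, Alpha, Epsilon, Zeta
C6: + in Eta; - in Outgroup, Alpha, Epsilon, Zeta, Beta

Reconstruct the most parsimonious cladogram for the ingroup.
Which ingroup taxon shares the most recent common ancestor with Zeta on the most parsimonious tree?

Epsilon

Character polarity is set by the outgroup: the derived state is whichever differs from the outgroup's state, so for C1 the derived state is '-', and for the remaining characters it is '+'.
All ingroup taxa share the derived state '-' for C1; it defines the ingroup but does not resolve relationships within it.
C2: derived state '+' in Alpha, Epsilon, Eta, and Zeta only — synapomorphy for {Alpha, Epsilon, Eta, Zeta}.
C3: derived state '+' in Alpha, Epsilon, and Zeta only — synapomorphy for {Alpha, Epsilon, Zeta}.
Only Epsilon and Zeta show the derived state '+' for C4, supporting them as a clade.
C5: derived state '+' in Beta only — an autapomorphy, so it tells us nothing about relationships among taxa.
C6: derived state '+' in Eta only — an autapomorphy, so it tells us nothing about relationships among taxa.
Most parsimonious ingroup topology: ((Eta,(Alpha,(Epsilon,Zeta))),Beta).
Zeta and Epsilon form a cherry on this tree, so they are sister taxa.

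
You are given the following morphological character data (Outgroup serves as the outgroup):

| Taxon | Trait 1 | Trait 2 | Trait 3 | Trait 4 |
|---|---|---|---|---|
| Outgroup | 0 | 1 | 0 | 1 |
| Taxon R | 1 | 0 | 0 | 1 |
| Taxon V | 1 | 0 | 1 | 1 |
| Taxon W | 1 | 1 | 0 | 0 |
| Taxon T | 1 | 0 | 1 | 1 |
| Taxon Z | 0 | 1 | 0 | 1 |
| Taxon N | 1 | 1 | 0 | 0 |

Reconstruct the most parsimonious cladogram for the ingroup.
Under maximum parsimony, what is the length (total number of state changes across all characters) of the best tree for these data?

4

Character polarity is set by the outgroup: the derived state is whichever differs from the outgroup's state, so for Trait 2, Trait 4 the derived state is '0', and for the remaining characters it is '1'.
Only Taxon N, Taxon R, Taxon T, Taxon V, and Taxon W show the derived state '1' for Trait 1, supporting them as a clade.
Trait 2: derived state '0' in Taxon R, Taxon T, and Taxon V only — synapomorphy for {Taxon R, Taxon T, Taxon V}.
Only Taxon T and Taxon V show the derived state '1' for Trait 3, supporting them as a clade.
Trait 4 (derived state '0') is shared by Taxon N and Taxon W — a synapomorphy uniting that clade.
Most parsimonious ingroup topology: (((Taxon R,(Taxon V,Taxon T)),(Taxon W,Taxon N)),Taxon Z).
Changes per character on this tree: Trait 1: 1; Trait 2: 1; Trait 3: 1; Trait 4: 1.
Total = 4.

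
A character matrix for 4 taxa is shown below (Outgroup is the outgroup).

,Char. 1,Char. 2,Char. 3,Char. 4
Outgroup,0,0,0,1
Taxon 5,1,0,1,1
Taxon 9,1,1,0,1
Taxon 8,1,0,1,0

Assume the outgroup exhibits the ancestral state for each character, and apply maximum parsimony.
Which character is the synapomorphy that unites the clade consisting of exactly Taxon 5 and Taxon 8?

Character polarity is set by the outgroup: the derived state is whichever differs from the outgroup's state, so for Char. 4 the derived state is '0', and for the remaining characters it is '1'.
All ingroup taxa share the derived state '1' for Char. 1; it defines the ingroup but does not resolve relationships within it.
Char. 2: derived state '1' in Taxon 9 only — an autapomorphy, so it tells us nothing about relationships among taxa.
Only Taxon 5 and Taxon 8 show the derived state '1' for Char. 3, supporting them as a clade.
Char. 4: derived state '0' in Taxon 8 only — an autapomorphy, so it tells us nothing about relationships among taxa.
Most parsimonious ingroup topology: ((Taxon 5,Taxon 8),Taxon 9).
The clade {Taxon 5, Taxon 8} is supported by Char. 3: its derived state '1' occurs in exactly those taxa and in no other taxon (including the outgroup).

Char. 3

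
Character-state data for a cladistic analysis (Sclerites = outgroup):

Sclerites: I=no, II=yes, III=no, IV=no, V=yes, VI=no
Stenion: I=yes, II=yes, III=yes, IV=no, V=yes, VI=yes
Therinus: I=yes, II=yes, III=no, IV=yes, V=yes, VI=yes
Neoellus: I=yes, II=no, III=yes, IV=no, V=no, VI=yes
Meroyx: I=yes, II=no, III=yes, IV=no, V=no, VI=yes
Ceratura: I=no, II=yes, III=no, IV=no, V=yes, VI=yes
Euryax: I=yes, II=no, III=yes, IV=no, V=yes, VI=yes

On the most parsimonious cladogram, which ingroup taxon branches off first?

Character polarity is set by the outgroup: the derived state is whichever differs from the outgroup's state, so for II, V the derived state is 'no', and for the remaining characters it is 'yes'.
Only Euryax, Meroyx, Neoellus, Stenion, and Therinus show the derived state 'yes' for I, supporting them as a clade.
Only Euryax, Meroyx, and Neoellus show the derived state 'no' for II, supporting them as a clade.
III: derived state 'yes' in Euryax, Meroyx, Neoellus, and Stenion only — synapomorphy for {Euryax, Meroyx, Neoellus, Stenion}.
IV: derived state 'yes' in Therinus only — an autapomorphy, so it tells us nothing about relationships among taxa.
Only Meroyx and Neoellus show the derived state 'no' for V, supporting them as a clade.
VI (derived state 'yes') is shared by all ingroup taxa — unites the whole ingroup.
Most parsimonious ingroup topology: (((Stenion,((Neoellus,Meroyx),Euryax)),Therinus),Ceratura).
Ceratura is sister to the clade containing all other ingroup taxa, so it is the earliest-diverging (most basal) ingroup lineage.

Ceratura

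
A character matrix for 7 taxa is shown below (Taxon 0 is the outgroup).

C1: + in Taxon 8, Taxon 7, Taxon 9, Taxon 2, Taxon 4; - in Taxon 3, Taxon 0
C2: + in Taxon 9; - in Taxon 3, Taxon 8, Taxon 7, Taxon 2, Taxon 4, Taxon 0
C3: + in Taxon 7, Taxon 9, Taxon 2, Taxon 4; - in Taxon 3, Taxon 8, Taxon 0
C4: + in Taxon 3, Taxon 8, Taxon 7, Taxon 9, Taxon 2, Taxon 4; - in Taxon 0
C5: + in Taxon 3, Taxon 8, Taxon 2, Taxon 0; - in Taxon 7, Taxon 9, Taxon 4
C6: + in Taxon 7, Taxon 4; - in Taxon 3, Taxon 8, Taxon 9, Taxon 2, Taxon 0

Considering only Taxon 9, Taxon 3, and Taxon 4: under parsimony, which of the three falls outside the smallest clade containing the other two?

Taxon 3

Character polarity is set by the outgroup: the derived state is whichever differs from the outgroup's state, so for C5 the derived state is '-', and for the remaining characters it is '+'.
C1 (derived state '+') is shared by Taxon 2, Taxon 4, Taxon 7, Taxon 8, and Taxon 9 — a synapomorphy uniting that clade.
C2 (derived state '+') is unique to Taxon 9 (autapomorphy; uninformative for grouping).
C3 (derived state '+') is shared by Taxon 2, Taxon 4, Taxon 7, and Taxon 9 — a synapomorphy uniting that clade.
All ingroup taxa share the derived state '+' for C4; it defines the ingroup but does not resolve relationships within it.
C5 (derived state '-') is shared by Taxon 4, Taxon 7, and Taxon 9 — a synapomorphy uniting that clade.
C6: derived state '+' in Taxon 4 and Taxon 7 only — synapomorphy for {Taxon 4, Taxon 7}.
Most parsimonious ingroup topology: (((((Taxon 4,Taxon 7),Taxon 9),Taxon 2),Taxon 8),Taxon 3).
Taxon 4 and Taxon 9 share a more recent common ancestor with each other than either does with Taxon 3, so Taxon 3 is the least closely related of the three.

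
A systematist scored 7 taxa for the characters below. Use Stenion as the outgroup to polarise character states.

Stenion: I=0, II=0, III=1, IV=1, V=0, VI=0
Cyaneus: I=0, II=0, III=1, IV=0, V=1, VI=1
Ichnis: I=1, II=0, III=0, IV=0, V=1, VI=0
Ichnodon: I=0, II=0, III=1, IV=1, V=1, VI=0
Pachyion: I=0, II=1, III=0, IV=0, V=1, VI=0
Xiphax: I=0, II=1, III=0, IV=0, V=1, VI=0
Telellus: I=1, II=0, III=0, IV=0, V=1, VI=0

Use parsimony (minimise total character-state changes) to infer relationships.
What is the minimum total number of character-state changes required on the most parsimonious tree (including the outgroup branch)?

Character polarity is set by the outgroup: the derived state is whichever differs from the outgroup's state, so for III, IV the derived state is '0', and for the remaining characters it is '1'.
I: derived state '1' in Ichnis and Telellus only — synapomorphy for {Ichnis, Telellus}.
II: derived state '1' in Pachyion and Xiphax only — synapomorphy for {Pachyion, Xiphax}.
III: derived state '0' in Ichnis, Pachyion, Telellus, and Xiphax only — synapomorphy for {Ichnis, Pachyion, Telellus, Xiphax}.
IV: derived state '0' in Cyaneus, Ichnis, Pachyion, Telellus, and Xiphax only — synapomorphy for {Cyaneus, Ichnis, Pachyion, Telellus, Xiphax}.
V (derived state '1') is shared by all ingroup taxa — unites the whole ingroup.
VI: derived state '1' in Cyaneus only — an autapomorphy, so it tells us nothing about relationships among taxa.
Most parsimonious ingroup topology: ((Cyaneus,((Ichnis,Telellus),(Pachyion,Xiphax))),Ichnodon).
Changes per character on this tree: I: 1; II: 1; III: 1; IV: 1; V: 1; VI: 1.
Total = 6.

6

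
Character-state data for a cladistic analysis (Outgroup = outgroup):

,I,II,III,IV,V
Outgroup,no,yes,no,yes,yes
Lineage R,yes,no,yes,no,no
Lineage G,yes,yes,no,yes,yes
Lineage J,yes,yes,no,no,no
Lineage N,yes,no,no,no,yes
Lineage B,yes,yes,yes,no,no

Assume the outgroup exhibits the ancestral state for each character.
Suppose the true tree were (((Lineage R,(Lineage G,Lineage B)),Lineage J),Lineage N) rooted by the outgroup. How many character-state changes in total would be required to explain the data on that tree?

Map each character onto (((Lineage R,(Lineage G,Lineage B)),Lineage J),Lineage N) (rooted by Outgroup) and count the minimum state changes it requires (Fitch parsimony):
I: 1; II: 2; III: 2; IV: 2; V: 2.
Total tree length = 9.

9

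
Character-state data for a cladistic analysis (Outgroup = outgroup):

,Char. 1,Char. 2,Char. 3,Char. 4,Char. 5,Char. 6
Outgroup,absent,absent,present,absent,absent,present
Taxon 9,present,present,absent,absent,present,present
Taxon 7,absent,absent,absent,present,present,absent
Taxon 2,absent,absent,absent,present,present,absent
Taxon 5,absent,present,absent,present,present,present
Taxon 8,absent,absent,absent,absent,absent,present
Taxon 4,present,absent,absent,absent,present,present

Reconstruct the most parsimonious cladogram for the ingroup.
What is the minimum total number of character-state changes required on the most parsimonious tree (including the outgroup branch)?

Character polarity is set by the outgroup: the derived state is whichever differs from the outgroup's state, so for Char. 3, Char. 6 the derived state is 'absent', and for the remaining characters it is 'present'.
Only Taxon 4 and Taxon 9 show the derived state 'present' for Char. 1, supporting them as a clade.
Char. 2 groups Taxon 5 and Taxon 9, which is incompatible with the clades supported by the remaining characters; treating it as convergent (homoplasy) costs fewer steps than any alternative tree.
All ingroup taxa share the derived state 'absent' for Char. 3; it defines the ingroup but does not resolve relationships within it.
Only Taxon 2, Taxon 5, and Taxon 7 show the derived state 'present' for Char. 4, supporting them as a clade.
Char. 5 (derived state 'present') is shared by Taxon 2, Taxon 4, Taxon 5, Taxon 7, and Taxon 9 — a synapomorphy uniting that clade.
Only Taxon 2 and Taxon 7 show the derived state 'absent' for Char. 6, supporting them as a clade.
Most parsimonious ingroup topology: (((Taxon 9,Taxon 4),((Taxon 7,Taxon 2),Taxon 5)),Taxon 8).
Changes per character on this tree: Char. 1: 1; Char. 2: 2; Char. 3: 1; Char. 4: 1; Char. 5: 1; Char. 6: 1.
Total = 7.

7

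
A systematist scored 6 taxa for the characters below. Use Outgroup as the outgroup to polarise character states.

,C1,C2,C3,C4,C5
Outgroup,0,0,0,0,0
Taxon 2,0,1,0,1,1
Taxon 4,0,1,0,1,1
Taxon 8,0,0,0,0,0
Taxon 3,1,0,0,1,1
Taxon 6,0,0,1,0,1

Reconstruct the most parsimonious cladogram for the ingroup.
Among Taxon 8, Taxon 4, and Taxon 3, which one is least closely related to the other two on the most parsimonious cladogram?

The outgroup has state '0' for every character, so '1' is the derived state throughout.
C1 (derived state '1') is unique to Taxon 3 (autapomorphy; uninformative for grouping).
C2 (derived state '1') is shared by Taxon 2 and Taxon 4 — a synapomorphy uniting that clade.
C3: derived state '1' in Taxon 6 only — an autapomorphy, so it tells us nothing about relationships among taxa.
C4: derived state '1' in Taxon 2, Taxon 3, and Taxon 4 only — synapomorphy for {Taxon 2, Taxon 3, Taxon 4}.
Only Taxon 2, Taxon 3, Taxon 4, and Taxon 6 show the derived state '1' for C5, supporting them as a clade.
Most parsimonious ingroup topology: ((Taxon 6,(Taxon 3,(Taxon 4,Taxon 2))),Taxon 8).
Taxon 4 and Taxon 3 share a more recent common ancestor with each other than either does with Taxon 8, so Taxon 8 is the least closely related of the three.

Taxon 8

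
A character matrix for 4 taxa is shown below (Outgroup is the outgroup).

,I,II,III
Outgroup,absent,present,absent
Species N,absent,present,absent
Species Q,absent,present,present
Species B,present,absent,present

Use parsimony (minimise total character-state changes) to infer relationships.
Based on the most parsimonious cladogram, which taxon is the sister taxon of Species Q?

Character polarity is set by the outgroup: the derived state is whichever differs from the outgroup's state, so for II the derived state is 'absent', and for the remaining characters it is 'present'.
I: derived state 'present' in Species B only — an autapomorphy, so it tells us nothing about relationships among taxa.
II (derived state 'absent') is unique to Species B (autapomorphy; uninformative for grouping).
III: derived state 'present' in Species B and Species Q only — synapomorphy for {Species B, Species Q}.
Most parsimonious ingroup topology: (Species N,(Species Q,Species B)).
Species Q and Species B form a cherry on this tree, so they are sister taxa.

Species B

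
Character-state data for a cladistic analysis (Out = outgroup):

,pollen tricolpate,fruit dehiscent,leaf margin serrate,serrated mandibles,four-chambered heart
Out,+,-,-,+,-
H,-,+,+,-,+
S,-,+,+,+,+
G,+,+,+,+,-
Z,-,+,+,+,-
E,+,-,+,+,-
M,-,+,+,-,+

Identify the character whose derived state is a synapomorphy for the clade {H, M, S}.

Character polarity is set by the outgroup: the derived state is whichever differs from the outgroup's state, so for pollen tricolpate, serrated mandibles the derived state is '-', and for the remaining characters it is '+'.
pollen tricolpate: derived state '-' in H, M, S, and Z only — synapomorphy for {H, M, S, Z}.
fruit dehiscent (derived state '+') is shared by G, H, M, S, and Z — a synapomorphy uniting that clade.
All ingroup taxa share the derived state '+' for leaf margin serrate; it defines the ingroup but does not resolve relationships within it.
Only H and M show the derived state '-' for serrated mandibles, supporting them as a clade.
four-chambered heart (derived state '+') is shared by H, M, and S — a synapomorphy uniting that clade.
Most parsimonious ingroup topology: (((((H,M),S),Z),G),E).
The clade {H, M, S} is supported by four-chambered heart: its derived state '+' occurs in exactly those taxa and in no other taxon (including the outgroup).

four-chambered heart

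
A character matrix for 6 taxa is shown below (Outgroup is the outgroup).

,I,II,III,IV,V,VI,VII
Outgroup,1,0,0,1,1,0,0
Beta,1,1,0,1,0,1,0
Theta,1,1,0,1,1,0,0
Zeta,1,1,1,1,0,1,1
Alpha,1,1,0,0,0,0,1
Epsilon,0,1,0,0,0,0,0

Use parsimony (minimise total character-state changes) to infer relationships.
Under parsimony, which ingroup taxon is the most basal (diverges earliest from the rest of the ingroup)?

Character polarity is set by the outgroup: the derived state is whichever differs from the outgroup's state, so for I, IV, V the derived state is '0', and for the remaining characters it is '1'.
I (derived state '0') is unique to Epsilon (autapomorphy; uninformative for grouping).
All ingroup taxa share the derived state '1' for II; it defines the ingroup but does not resolve relationships within it.
III: derived state '1' in Zeta only — an autapomorphy, so it tells us nothing about relationships among taxa.
IV (derived state '0') is shared by Alpha and Epsilon — a synapomorphy uniting that clade.
V (derived state '0') is shared by Alpha, Beta, Epsilon, and Zeta — a synapomorphy uniting that clade.
VI (derived state '1') is shared by Beta and Zeta — a synapomorphy uniting that clade.
VII groups Alpha and Zeta, which is incompatible with the clades supported by the remaining characters; treating it as convergent (homoplasy) costs fewer steps than any alternative tree.
Most parsimonious ingroup topology: (((Beta,Zeta),(Alpha,Epsilon)),Theta).
Theta is sister to the clade containing all other ingroup taxa, so it is the earliest-diverging (most basal) ingroup lineage.

Theta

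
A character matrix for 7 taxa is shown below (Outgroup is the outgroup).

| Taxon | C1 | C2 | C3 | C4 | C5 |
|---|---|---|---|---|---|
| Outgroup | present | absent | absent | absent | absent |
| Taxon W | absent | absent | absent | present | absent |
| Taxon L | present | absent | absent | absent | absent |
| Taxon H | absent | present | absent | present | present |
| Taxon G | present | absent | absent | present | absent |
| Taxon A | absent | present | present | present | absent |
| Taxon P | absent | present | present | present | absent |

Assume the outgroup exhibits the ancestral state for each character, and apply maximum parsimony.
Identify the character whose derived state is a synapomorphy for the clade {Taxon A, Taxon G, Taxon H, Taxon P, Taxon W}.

Character polarity is set by the outgroup: the derived state is whichever differs from the outgroup's state, so for C1 the derived state is 'absent', and for the remaining characters it is 'present'.
C1: derived state 'absent' in Taxon A, Taxon H, Taxon P, and Taxon W only — synapomorphy for {Taxon A, Taxon H, Taxon P, Taxon W}.
Only Taxon A, Taxon H, and Taxon P show the derived state 'present' for C2, supporting them as a clade.
C3 (derived state 'present') is shared by Taxon A and Taxon P — a synapomorphy uniting that clade.
Only Taxon A, Taxon G, Taxon H, Taxon P, and Taxon W show the derived state 'present' for C4, supporting them as a clade.
C5: derived state 'present' in Taxon H only — an autapomorphy, so it tells us nothing about relationships among taxa.
Most parsimonious ingroup topology: (((Taxon W,(Taxon H,(Taxon A,Taxon P))),Taxon G),Taxon L).
The clade {Taxon A, Taxon G, Taxon H, Taxon P, Taxon W} is supported by C4: its derived state 'present' occurs in exactly those taxa and in no other taxon (including the outgroup).

C4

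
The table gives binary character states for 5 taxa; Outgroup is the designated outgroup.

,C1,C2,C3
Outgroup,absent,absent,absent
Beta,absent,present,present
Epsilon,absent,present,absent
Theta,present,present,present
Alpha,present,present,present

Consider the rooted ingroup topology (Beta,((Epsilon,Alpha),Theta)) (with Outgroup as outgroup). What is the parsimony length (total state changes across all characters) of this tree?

5

Map each character onto (Beta,((Epsilon,Alpha),Theta)) (rooted by Outgroup) and count the minimum state changes it requires (Fitch parsimony):
C1: 2; C2: 1; C3: 2.
Total tree length = 5.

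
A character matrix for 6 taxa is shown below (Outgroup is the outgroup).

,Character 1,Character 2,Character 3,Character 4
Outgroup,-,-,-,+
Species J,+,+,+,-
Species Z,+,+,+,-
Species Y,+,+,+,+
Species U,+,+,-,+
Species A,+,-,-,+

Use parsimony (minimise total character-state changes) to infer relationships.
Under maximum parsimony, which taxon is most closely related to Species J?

Character polarity is set by the outgroup: the derived state is whichever differs from the outgroup's state, so for Character 4 the derived state is '-', and for the remaining characters it is '+'.
All ingroup taxa share the derived state '+' for Character 1; it defines the ingroup but does not resolve relationships within it.
Character 2: derived state '+' in Species J, Species U, Species Y, and Species Z only — synapomorphy for {Species J, Species U, Species Y, Species Z}.
Character 3 (derived state '+') is shared by Species J, Species Y, and Species Z — a synapomorphy uniting that clade.
Only Species J and Species Z show the derived state '-' for Character 4, supporting them as a clade.
Most parsimonious ingroup topology: ((((Species J,Species Z),Species Y),Species U),Species A).
Species J and Species Z form a cherry on this tree, so they are sister taxa.

Species Z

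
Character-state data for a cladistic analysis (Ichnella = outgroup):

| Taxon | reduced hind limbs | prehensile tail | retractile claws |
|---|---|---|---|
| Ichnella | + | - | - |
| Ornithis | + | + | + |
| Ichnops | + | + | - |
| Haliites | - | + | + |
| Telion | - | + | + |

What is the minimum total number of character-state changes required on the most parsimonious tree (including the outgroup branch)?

3

Character polarity is set by the outgroup: the derived state is whichever differs from the outgroup's state, so for reduced hind limbs the derived state is '-', and for the remaining characters it is '+'.
reduced hind limbs (derived state '-') is shared by Haliites and Telion — a synapomorphy uniting that clade.
prehensile tail (derived state '+') is shared by all ingroup taxa — unites the whole ingroup.
retractile claws (derived state '+') is shared by Haliites, Ornithis, and Telion — a synapomorphy uniting that clade.
Most parsimonious ingroup topology: ((Ornithis,(Haliites,Telion)),Ichnops).
Changes per character on this tree: reduced hind limbs: 1; prehensile tail: 1; retractile claws: 1.
Total = 3.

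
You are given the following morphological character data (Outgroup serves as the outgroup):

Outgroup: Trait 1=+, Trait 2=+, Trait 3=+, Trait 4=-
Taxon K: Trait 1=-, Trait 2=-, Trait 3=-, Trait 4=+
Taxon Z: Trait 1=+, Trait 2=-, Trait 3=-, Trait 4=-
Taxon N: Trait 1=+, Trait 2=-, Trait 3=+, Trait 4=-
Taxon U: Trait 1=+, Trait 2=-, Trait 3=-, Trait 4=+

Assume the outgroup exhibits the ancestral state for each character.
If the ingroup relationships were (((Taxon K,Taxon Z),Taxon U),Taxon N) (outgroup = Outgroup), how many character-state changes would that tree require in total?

5

Map each character onto (((Taxon K,Taxon Z),Taxon U),Taxon N) (rooted by Outgroup) and count the minimum state changes it requires (Fitch parsimony):
Trait 1: 1; Trait 2: 1; Trait 3: 1; Trait 4: 2.
Total tree length = 5.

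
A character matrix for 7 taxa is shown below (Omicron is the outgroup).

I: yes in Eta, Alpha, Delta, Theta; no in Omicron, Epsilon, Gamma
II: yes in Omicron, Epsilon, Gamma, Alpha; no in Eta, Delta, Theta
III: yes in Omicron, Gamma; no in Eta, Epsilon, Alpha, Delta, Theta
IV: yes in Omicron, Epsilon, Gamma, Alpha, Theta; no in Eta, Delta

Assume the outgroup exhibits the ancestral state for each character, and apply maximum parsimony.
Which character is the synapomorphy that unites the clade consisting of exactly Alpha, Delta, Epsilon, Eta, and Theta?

Character polarity is set by the outgroup: the derived state is whichever differs from the outgroup's state, so for II, III, IV the derived state is 'no', and for the remaining characters it is 'yes'.
I (derived state 'yes') is shared by Alpha, Delta, Eta, and Theta — a synapomorphy uniting that clade.
II (derived state 'no') is shared by Delta, Eta, and Theta — a synapomorphy uniting that clade.
Only Alpha, Delta, Epsilon, Eta, and Theta show the derived state 'no' for III, supporting them as a clade.
IV (derived state 'no') is shared by Delta and Eta — a synapomorphy uniting that clade.
Most parsimonious ingroup topology: (((((Eta,Delta),Theta),Alpha),Epsilon),Gamma).
The clade {Alpha, Delta, Epsilon, Eta, Theta} is supported by III: its derived state 'no' occurs in exactly those taxa and in no other taxon (including the outgroup).

III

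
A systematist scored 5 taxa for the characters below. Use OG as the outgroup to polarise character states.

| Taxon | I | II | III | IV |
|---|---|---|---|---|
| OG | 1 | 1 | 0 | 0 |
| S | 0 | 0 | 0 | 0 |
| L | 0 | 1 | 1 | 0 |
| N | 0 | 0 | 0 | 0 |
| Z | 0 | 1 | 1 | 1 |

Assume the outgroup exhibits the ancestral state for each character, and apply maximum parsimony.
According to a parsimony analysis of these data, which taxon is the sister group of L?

Character polarity is set by the outgroup: the derived state is whichever differs from the outgroup's state, so for I, II the derived state is '0', and for the remaining characters it is '1'.
I (derived state '0') is shared by all ingroup taxa — unites the whole ingroup.
II (derived state '0') is shared by N and S — a synapomorphy uniting that clade.
III: derived state '1' in L and Z only — synapomorphy for {L, Z}.
IV (derived state '1') is unique to Z (autapomorphy; uninformative for grouping).
Most parsimonious ingroup topology: ((S,N),(L,Z)).
L and Z form a cherry on this tree, so they are sister taxa.

Z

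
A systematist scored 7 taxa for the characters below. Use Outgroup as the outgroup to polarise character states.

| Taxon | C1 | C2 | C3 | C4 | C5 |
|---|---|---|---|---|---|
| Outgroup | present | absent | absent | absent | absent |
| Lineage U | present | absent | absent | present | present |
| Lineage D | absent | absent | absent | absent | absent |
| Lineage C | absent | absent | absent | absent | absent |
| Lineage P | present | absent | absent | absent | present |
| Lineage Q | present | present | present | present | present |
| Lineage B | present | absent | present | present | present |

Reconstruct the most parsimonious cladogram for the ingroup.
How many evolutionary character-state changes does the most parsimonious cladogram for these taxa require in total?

Character polarity is set by the outgroup: the derived state is whichever differs from the outgroup's state, so for C1 the derived state is 'absent', and for the remaining characters it is 'present'.
C1: derived state 'absent' in Lineage C and Lineage D only — synapomorphy for {Lineage C, Lineage D}.
C2: derived state 'present' in Lineage Q only — an autapomorphy, so it tells us nothing about relationships among taxa.
C3 (derived state 'present') is shared by Lineage B and Lineage Q — a synapomorphy uniting that clade.
C4: derived state 'present' in Lineage B, Lineage Q, and Lineage U only — synapomorphy for {Lineage B, Lineage Q, Lineage U}.
C5 (derived state 'present') is shared by Lineage B, Lineage P, Lineage Q, and Lineage U — a synapomorphy uniting that clade.
Most parsimonious ingroup topology: (((Lineage U,(Lineage Q,Lineage B)),Lineage P),(Lineage D,Lineage C)).
Changes per character on this tree: C1: 1; C2: 1; C3: 1; C4: 1; C5: 1.
Total = 5.

5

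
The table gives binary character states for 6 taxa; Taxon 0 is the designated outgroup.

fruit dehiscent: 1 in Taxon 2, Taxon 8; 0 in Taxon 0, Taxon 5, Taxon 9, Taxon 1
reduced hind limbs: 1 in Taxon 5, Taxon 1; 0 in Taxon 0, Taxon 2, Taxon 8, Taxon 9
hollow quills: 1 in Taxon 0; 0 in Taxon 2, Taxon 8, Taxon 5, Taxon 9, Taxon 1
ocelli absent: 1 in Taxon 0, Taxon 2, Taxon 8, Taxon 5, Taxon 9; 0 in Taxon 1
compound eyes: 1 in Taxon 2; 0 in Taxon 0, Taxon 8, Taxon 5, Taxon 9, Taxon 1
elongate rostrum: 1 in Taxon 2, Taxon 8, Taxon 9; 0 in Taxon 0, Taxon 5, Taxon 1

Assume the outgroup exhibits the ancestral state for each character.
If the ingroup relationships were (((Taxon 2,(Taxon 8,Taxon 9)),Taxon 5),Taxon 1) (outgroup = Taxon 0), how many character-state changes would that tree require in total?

Map each character onto (((Taxon 2,(Taxon 8,Taxon 9)),Taxon 5),Taxon 1) (rooted by Taxon 0) and count the minimum state changes it requires (Fitch parsimony):
fruit dehiscent: 2; reduced hind limbs: 2; hollow quills: 1; ocelli absent: 1; compound eyes: 1; elongate rostrum: 1.
Total tree length = 8.

8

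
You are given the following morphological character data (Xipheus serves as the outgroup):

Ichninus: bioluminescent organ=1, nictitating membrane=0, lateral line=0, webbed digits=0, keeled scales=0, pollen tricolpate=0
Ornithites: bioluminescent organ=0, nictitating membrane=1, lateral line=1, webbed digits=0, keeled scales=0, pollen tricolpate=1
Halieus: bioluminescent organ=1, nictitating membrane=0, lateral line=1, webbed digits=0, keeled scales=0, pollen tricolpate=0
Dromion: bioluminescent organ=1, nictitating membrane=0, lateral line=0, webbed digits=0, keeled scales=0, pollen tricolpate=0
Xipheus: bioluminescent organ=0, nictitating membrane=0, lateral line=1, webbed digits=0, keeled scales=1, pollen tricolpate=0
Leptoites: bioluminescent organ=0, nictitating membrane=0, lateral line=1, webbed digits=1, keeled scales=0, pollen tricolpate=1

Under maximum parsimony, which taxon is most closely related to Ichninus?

Character polarity is set by the outgroup: the derived state is whichever differs from the outgroup's state, so for lateral line, keeled scales the derived state is '0', and for the remaining characters it is '1'.
bioluminescent organ: derived state '1' in Dromion, Halieus, and Ichninus only — synapomorphy for {Dromion, Halieus, Ichninus}.
nictitating membrane: derived state '1' in Ornithites only — an autapomorphy, so it tells us nothing about relationships among taxa.
lateral line: derived state '0' in Dromion and Ichninus only — synapomorphy for {Dromion, Ichninus}.
webbed digits: derived state '1' in Leptoites only — an autapomorphy, so it tells us nothing about relationships among taxa.
All ingroup taxa share the derived state '0' for keeled scales; it defines the ingroup but does not resolve relationships within it.
Only Leptoites and Ornithites show the derived state '1' for pollen tricolpate, supporting them as a clade.
Most parsimonious ingroup topology: (((Dromion,Ichninus),Halieus),(Leptoites,Ornithites)).
Ichninus and Dromion form a cherry on this tree, so they are sister taxa.

Dromion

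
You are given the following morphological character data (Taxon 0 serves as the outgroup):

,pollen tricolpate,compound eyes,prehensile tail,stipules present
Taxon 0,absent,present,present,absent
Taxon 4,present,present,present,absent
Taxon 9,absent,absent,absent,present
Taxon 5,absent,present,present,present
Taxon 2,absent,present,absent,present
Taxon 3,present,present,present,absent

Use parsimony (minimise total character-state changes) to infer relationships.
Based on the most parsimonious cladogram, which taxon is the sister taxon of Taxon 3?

Character polarity is set by the outgroup: the derived state is whichever differs from the outgroup's state, so for compound eyes, prehensile tail the derived state is 'absent', and for the remaining characters it is 'present'.
pollen tricolpate (derived state 'present') is shared by Taxon 3 and Taxon 4 — a synapomorphy uniting that clade.
compound eyes: derived state 'absent' in Taxon 9 only — an autapomorphy, so it tells us nothing about relationships among taxa.
prehensile tail (derived state 'absent') is shared by Taxon 2 and Taxon 9 — a synapomorphy uniting that clade.
stipules present (derived state 'present') is shared by Taxon 2, Taxon 5, and Taxon 9 — a synapomorphy uniting that clade.
Most parsimonious ingroup topology: ((Taxon 4,Taxon 3),((Taxon 9,Taxon 2),Taxon 5)).
Taxon 3 and Taxon 4 form a cherry on this tree, so they are sister taxa.

Taxon 4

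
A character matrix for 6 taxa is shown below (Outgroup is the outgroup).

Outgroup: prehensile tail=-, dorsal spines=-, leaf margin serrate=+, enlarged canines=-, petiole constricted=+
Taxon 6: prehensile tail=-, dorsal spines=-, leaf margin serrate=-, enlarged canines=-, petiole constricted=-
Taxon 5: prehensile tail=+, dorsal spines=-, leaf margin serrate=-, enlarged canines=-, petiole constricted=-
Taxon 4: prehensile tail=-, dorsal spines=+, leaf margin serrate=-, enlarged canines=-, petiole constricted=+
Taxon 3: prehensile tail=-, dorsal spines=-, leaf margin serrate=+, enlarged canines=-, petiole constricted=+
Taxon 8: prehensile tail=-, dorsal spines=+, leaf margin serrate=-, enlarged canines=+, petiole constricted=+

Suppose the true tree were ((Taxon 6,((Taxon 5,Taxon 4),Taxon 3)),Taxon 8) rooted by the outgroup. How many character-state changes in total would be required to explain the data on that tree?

Map each character onto ((Taxon 6,((Taxon 5,Taxon 4),Taxon 3)),Taxon 8) (rooted by Outgroup) and count the minimum state changes it requires (Fitch parsimony):
prehensile tail: 1; dorsal spines: 2; leaf margin serrate: 2; enlarged canines: 1; petiole constricted: 2.
Total tree length = 8.

8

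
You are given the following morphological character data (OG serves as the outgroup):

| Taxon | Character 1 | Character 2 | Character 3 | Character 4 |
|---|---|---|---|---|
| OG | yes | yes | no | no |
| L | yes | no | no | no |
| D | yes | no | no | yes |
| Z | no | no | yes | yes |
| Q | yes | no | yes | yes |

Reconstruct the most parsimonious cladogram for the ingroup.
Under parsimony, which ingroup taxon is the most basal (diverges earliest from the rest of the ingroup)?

Character polarity is set by the outgroup: the derived state is whichever differs from the outgroup's state, so for Character 1, Character 2 the derived state is 'no', and for the remaining characters it is 'yes'.
Character 1 (derived state 'no') is unique to Z (autapomorphy; uninformative for grouping).
Character 2 (derived state 'no') is shared by all ingroup taxa — unites the whole ingroup.
Only Q and Z show the derived state 'yes' for Character 3, supporting them as a clade.
Only D, Q, and Z show the derived state 'yes' for Character 4, supporting them as a clade.
Most parsimonious ingroup topology: (L,(D,(Z,Q))).
L is sister to the clade containing all other ingroup taxa, so it is the earliest-diverging (most basal) ingroup lineage.

L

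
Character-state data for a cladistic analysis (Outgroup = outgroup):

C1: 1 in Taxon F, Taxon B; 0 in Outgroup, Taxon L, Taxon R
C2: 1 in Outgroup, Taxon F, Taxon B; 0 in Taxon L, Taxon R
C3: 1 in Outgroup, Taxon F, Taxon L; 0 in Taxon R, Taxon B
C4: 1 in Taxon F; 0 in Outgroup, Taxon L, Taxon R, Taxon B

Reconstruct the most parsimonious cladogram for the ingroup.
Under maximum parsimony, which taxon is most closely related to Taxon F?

Character polarity is set by the outgroup: the derived state is whichever differs from the outgroup's state, so for C2, C3 the derived state is '0', and for the remaining characters it is '1'.
C1 (derived state '1') is shared by Taxon B and Taxon F — a synapomorphy uniting that clade.
Only Taxon L and Taxon R show the derived state '0' for C2, supporting them as a clade.
C3 groups Taxon B and Taxon R, which is incompatible with the clades supported by the remaining characters; treating it as convergent (homoplasy) costs fewer steps than any alternative tree.
C4 (derived state '1') is unique to Taxon F (autapomorphy; uninformative for grouping).
Most parsimonious ingroup topology: ((Taxon F,Taxon B),(Taxon L,Taxon R)).
Taxon F and Taxon B form a cherry on this tree, so they are sister taxa.

Taxon B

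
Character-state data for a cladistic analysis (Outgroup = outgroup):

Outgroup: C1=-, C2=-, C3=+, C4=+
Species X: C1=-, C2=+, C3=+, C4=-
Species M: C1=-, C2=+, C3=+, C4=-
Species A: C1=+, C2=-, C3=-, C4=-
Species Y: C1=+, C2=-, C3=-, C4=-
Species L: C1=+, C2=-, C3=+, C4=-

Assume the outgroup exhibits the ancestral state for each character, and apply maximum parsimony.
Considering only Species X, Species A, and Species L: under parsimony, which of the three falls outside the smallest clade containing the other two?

Species X

Character polarity is set by the outgroup: the derived state is whichever differs from the outgroup's state, so for C3, C4 the derived state is '-', and for the remaining characters it is '+'.
C1 (derived state '+') is shared by Species A, Species L, and Species Y — a synapomorphy uniting that clade.
Only Species M and Species X show the derived state '+' for C2, supporting them as a clade.
C3: derived state '-' in Species A and Species Y only — synapomorphy for {Species A, Species Y}.
C4 (derived state '-') is shared by all ingroup taxa — unites the whole ingroup.
Most parsimonious ingroup topology: ((Species X,Species M),((Species A,Species Y),Species L)).
Species L and Species A share a more recent common ancestor with each other than either does with Species X, so Species X is the least closely related of the three.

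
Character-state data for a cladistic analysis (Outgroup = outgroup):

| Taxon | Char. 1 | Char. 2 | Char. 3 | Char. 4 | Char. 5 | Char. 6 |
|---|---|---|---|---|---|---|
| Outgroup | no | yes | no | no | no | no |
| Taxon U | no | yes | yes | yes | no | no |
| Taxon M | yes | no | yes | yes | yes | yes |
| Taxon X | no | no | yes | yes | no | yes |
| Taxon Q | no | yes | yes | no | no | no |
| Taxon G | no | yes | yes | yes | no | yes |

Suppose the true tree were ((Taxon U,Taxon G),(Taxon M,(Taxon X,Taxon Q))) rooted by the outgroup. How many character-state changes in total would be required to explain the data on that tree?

10

Map each character onto ((Taxon U,Taxon G),(Taxon M,(Taxon X,Taxon Q))) (rooted by Outgroup) and count the minimum state changes it requires (Fitch parsimony):
Char. 1: 1; Char. 2: 2; Char. 3: 1; Char. 4: 2; Char. 5: 1; Char. 6: 3.
Total tree length = 10.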